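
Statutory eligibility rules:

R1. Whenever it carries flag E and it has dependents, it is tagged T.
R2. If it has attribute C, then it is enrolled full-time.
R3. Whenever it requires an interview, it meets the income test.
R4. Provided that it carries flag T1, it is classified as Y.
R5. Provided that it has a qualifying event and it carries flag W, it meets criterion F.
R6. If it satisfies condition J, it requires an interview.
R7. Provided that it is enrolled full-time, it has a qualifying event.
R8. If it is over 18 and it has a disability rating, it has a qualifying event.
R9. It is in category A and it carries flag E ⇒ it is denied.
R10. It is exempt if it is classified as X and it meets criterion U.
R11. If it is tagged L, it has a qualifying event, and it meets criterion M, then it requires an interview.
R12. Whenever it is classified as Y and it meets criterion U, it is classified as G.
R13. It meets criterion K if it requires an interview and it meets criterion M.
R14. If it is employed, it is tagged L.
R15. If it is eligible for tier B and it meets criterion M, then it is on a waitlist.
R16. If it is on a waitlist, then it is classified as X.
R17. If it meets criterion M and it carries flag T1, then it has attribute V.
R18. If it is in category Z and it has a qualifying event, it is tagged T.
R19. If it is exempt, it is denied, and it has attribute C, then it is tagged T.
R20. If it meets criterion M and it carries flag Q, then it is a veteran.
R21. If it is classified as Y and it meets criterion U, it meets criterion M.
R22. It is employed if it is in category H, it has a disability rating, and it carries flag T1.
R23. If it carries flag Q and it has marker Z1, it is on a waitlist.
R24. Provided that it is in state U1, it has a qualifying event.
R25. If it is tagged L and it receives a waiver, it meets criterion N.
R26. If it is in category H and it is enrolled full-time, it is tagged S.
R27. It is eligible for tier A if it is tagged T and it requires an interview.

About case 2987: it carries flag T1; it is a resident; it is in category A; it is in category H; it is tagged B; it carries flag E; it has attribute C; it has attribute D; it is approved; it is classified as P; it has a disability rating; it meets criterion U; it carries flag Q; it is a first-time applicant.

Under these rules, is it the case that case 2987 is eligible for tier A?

Forward chaining from the given facts derives: is enrolled full-time, is classified as Y, has a qualifying event, is denied, is classified as G, meets criterion M, is employed, is tagged S, is tagged L, has attribute V, is a veteran, requires an interview, meets criterion K, meets the income test.
The only rule concluding "it is eligible for tier A" is R27, which needs "it is tagged T"; that is never established.

No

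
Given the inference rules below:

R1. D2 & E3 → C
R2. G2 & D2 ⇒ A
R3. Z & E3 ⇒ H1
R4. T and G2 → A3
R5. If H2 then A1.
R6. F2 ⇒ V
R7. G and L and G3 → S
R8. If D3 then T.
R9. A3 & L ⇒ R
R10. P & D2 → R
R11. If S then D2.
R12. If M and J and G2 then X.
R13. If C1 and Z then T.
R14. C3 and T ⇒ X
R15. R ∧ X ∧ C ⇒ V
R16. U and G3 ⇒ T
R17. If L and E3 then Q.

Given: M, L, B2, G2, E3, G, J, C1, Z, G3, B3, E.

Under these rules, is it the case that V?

Yes

S  (by R7: G, L, G3)
D2  (by R11: S)
X  (by R12: M, J, G2)
T  (by R13: C1, Z)
C  (by R1: D2, E3)
A3  (by R4: T, G2)
R  (by R9: A3, L)
V  (by R15: R, X, C)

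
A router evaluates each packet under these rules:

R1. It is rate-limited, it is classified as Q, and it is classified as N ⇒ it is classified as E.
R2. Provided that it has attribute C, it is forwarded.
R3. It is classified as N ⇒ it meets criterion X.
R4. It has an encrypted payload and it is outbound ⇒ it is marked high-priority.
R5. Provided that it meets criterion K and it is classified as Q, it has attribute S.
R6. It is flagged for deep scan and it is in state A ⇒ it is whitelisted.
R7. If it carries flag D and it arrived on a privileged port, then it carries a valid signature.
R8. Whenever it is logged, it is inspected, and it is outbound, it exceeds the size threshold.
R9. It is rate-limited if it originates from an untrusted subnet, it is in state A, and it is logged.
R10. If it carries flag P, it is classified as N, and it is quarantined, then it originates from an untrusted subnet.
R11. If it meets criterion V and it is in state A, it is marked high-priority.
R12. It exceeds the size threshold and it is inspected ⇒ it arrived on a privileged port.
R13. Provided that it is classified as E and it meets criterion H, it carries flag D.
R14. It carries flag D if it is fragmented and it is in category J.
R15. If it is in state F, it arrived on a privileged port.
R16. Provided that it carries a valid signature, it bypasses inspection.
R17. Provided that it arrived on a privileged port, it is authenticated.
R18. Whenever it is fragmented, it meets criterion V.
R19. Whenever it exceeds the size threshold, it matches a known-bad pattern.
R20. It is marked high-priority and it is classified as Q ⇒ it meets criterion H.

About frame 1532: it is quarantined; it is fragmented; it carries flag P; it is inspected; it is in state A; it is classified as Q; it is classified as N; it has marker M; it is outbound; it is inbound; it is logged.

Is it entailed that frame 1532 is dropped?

No

Forward chaining from the given facts derives: meets criterion X, exceeds the size threshold, originates from an untrusted subnet, arrived on a privileged port, is authenticated, meets criterion V, matches a known-bad pattern, is rate-limited, is marked high-priority, meets criterion H, is classified as E, carries flag D, carries a valid signature, bypasses inspection.
No rule has "it is dropped" as its conclusion, and it is not among the given facts.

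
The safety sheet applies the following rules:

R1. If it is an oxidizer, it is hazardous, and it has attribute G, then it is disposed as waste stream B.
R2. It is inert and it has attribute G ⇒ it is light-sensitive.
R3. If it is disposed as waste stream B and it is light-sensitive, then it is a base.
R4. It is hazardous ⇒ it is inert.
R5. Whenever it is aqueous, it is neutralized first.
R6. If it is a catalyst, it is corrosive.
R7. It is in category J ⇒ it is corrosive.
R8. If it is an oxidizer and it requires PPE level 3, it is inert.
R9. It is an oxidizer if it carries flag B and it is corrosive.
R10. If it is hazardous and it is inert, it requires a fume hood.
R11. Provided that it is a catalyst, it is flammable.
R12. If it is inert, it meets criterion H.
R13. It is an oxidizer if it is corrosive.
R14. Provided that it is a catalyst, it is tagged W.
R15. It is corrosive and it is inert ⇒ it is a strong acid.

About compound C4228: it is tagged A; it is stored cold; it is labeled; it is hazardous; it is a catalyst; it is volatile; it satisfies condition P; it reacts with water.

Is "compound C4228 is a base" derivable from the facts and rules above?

Forward chaining from the given facts derives: is inert, is corrosive, requires a fume hood, is flammable, meets criterion H, is an oxidizer, is tagged W, is a strong acid.
The only rule concluding "it is a base" is R3, which needs "it is disposed as waste stream B"; that is never established.

No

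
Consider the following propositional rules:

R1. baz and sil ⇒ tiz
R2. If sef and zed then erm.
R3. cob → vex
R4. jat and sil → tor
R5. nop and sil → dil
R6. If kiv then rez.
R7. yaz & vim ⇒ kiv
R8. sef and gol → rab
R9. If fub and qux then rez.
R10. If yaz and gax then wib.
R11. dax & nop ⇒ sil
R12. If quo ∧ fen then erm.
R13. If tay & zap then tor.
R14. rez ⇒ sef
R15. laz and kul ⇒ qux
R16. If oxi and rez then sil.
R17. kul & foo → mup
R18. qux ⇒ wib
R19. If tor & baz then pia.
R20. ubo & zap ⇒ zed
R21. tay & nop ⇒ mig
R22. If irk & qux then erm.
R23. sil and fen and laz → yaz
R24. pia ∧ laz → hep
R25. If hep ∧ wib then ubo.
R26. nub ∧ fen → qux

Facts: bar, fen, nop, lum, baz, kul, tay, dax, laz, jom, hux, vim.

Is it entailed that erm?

No

Forward chaining from the given facts derives: sil, qux, wib, mig, yaz, tiz, dil, kiv, rez, sef.
Rules concluding erm: R2 needs zed; R12 needs quo; R22 needs irk — none of these are established.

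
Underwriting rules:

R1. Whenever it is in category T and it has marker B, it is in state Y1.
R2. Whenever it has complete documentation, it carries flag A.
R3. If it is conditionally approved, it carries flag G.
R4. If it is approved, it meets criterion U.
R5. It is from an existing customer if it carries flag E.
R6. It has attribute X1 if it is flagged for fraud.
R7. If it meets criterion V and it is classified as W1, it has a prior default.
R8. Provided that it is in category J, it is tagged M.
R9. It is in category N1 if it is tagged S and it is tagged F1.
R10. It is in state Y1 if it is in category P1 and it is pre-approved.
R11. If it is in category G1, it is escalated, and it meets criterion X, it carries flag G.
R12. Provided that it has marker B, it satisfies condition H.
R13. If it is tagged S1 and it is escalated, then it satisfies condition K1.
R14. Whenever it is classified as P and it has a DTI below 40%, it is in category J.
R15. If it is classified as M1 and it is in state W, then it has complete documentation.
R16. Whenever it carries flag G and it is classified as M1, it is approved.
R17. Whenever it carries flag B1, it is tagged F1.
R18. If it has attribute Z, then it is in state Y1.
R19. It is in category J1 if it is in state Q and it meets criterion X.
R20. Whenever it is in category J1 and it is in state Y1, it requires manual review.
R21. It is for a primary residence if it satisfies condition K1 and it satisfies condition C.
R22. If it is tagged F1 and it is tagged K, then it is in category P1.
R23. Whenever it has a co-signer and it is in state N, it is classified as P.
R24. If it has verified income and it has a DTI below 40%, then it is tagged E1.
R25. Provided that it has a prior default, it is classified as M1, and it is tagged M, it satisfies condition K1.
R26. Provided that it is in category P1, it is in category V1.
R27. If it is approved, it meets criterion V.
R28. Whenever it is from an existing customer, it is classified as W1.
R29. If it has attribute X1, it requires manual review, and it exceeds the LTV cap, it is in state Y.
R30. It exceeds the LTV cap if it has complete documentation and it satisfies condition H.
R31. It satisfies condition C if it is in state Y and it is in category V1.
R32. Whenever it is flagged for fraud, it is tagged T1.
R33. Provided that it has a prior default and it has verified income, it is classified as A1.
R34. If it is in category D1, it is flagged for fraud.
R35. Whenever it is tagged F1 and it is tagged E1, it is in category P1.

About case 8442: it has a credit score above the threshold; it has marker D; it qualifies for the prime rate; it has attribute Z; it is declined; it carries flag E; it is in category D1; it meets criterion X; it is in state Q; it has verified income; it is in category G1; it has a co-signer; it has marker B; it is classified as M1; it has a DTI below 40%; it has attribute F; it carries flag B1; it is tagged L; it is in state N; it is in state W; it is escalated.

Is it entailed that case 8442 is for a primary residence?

Yes

By R5 (it carries flag E): it is from an existing customer.
By R11 (it is in category G1, it is escalated, it meets criterion X): it carries flag G.
By R12 (it has marker B): it satisfies condition H.
By R15 (it is classified as M1, it is in state W): it has complete documentation.
By R16 (it carries flag G, it is classified as M1): it is approved.
By R17 (it carries flag B1): it is tagged F1.
By R18 (it has attribute Z): it is in state Y1.
By R19 (it is in state Q, it meets criterion X): it is in category J1.
By R20 (it is in category J1, it is in state Y1): it requires manual review.
By R23 (it has a co-signer, it is in state N): it is classified as P.
By R24 (it has verified income, it has a DTI below 40%): it is tagged E1.
By R27 (it is approved): it meets criterion V.
By R28 (it is from an existing customer): it is classified as W1.
By R30 (it has complete documentation, it satisfies condition H): it exceeds the LTV cap.
By R34 (it is in category D1): it is flagged for fraud.
By R35 (it is tagged F1, it is tagged E1): it is in category P1.
By R6 (it is flagged for fraud): it has attribute X1.
By R7 (it meets criterion V, it is classified as W1): it has a prior default.
By R14 (it is classified as P, it has a DTI below 40%): it is in category J.
By R26 (it is in category P1): it is in category V1.
By R29 (it has attribute X1, it requires manual review, it exceeds the LTV cap): it is in state Y.
By R31 (it is in state Y, it is in category V1): it satisfies condition C.
By R8 (it is in category J): it is tagged M.
By R25 (it has a prior default, it is classified as M1, it is tagged M): it satisfies condition K1.
By R21 (it satisfies condition K1, it satisfies condition C): it is for a primary residence.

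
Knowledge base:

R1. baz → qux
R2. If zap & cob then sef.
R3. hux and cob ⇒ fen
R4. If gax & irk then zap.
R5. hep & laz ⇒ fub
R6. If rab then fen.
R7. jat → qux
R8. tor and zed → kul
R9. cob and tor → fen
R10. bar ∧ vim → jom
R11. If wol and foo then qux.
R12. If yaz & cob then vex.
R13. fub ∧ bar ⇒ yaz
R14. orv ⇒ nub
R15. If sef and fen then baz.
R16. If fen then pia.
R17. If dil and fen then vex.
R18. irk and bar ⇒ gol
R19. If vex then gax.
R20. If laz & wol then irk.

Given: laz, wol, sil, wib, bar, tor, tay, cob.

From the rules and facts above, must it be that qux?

No

Forward chaining from the given facts derives: fen, pia, irk, gol.
Rules concluding qux: R1 needs baz; R7 needs jat; R11 needs foo — none of these are established.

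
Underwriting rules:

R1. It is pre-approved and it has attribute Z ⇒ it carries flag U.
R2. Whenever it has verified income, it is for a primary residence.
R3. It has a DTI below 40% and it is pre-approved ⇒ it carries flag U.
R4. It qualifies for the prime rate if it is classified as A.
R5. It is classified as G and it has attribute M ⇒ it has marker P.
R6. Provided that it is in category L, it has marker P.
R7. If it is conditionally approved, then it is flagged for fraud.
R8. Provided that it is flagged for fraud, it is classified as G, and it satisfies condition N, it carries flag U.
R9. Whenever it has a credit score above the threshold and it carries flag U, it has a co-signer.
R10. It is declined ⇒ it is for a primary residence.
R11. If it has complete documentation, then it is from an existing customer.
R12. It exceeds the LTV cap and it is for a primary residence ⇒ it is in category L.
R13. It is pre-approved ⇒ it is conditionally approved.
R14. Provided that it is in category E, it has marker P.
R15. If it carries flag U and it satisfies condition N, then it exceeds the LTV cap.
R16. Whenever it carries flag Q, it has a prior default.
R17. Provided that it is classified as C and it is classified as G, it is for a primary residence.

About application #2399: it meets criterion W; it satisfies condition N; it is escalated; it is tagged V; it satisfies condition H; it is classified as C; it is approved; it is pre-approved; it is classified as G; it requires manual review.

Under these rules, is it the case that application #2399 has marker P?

By R13 (it is pre-approved): it is conditionally approved.
By R17 (it is classified as C, it is classified as G): it is for a primary residence.
By R7 (it is conditionally approved): it is flagged for fraud.
By R8 (it is flagged for fraud, it is classified as G, it satisfies condition N): it carries flag U.
By R15 (it carries flag U, it satisfies condition N): it exceeds the LTV cap.
By R12 (it exceeds the LTV cap, it is for a primary residence): it is in category L.
By R6 (it is in category L): it has marker P.

Yes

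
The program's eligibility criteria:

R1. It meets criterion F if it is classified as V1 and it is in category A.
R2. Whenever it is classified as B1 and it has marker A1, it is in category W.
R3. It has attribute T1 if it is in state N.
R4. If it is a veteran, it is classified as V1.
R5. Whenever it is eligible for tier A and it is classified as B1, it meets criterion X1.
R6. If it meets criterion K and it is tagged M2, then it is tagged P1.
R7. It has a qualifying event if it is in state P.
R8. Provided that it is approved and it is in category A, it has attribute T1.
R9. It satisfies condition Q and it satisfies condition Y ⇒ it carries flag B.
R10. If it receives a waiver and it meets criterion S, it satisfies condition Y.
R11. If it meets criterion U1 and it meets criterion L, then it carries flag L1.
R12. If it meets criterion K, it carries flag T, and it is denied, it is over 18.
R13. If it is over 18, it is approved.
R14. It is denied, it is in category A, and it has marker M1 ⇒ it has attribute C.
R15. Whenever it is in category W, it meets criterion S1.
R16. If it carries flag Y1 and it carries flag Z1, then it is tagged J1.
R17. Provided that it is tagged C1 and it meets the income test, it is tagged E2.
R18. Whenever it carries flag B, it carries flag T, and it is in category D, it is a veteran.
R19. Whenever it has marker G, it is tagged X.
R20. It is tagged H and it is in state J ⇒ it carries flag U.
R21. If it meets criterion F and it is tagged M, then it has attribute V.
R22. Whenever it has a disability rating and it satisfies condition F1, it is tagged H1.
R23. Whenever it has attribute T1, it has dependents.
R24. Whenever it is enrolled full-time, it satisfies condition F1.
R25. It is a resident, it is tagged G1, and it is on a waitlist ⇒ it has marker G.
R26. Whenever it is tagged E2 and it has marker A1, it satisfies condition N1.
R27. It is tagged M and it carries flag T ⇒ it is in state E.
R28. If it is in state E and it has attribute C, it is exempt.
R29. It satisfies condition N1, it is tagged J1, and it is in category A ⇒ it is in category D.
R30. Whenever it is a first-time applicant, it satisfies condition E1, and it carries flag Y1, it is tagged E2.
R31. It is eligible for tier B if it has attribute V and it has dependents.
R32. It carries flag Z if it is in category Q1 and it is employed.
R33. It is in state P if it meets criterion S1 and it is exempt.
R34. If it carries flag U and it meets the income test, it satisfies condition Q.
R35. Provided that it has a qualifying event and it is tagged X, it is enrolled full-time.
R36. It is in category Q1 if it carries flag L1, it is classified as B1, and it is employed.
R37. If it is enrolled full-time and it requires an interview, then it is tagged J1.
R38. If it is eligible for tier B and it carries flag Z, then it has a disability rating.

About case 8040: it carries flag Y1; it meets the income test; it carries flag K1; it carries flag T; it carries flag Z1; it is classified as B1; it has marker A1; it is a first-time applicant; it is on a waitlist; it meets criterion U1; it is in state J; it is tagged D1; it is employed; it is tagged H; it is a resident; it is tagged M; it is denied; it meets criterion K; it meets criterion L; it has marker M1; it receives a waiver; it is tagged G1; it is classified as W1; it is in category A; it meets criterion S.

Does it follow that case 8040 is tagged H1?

Forward chaining from the given facts derives: is in category W, satisfies condition Y, carries flag L1, is over 18, is approved, has attribute C, meets criterion S1, is tagged J1, carries flag U, has marker G, is in state E, is exempt, is in state P, satisfies condition Q, is in category Q1, has a qualifying event, has attribute T1, carries flag B, is tagged X, has dependents, carries flag Z, is enrolled full-time, satisfies condition F1.
The only rule concluding "it is tagged H1" is R22, which needs "it has a disability rating"; that is never established.

No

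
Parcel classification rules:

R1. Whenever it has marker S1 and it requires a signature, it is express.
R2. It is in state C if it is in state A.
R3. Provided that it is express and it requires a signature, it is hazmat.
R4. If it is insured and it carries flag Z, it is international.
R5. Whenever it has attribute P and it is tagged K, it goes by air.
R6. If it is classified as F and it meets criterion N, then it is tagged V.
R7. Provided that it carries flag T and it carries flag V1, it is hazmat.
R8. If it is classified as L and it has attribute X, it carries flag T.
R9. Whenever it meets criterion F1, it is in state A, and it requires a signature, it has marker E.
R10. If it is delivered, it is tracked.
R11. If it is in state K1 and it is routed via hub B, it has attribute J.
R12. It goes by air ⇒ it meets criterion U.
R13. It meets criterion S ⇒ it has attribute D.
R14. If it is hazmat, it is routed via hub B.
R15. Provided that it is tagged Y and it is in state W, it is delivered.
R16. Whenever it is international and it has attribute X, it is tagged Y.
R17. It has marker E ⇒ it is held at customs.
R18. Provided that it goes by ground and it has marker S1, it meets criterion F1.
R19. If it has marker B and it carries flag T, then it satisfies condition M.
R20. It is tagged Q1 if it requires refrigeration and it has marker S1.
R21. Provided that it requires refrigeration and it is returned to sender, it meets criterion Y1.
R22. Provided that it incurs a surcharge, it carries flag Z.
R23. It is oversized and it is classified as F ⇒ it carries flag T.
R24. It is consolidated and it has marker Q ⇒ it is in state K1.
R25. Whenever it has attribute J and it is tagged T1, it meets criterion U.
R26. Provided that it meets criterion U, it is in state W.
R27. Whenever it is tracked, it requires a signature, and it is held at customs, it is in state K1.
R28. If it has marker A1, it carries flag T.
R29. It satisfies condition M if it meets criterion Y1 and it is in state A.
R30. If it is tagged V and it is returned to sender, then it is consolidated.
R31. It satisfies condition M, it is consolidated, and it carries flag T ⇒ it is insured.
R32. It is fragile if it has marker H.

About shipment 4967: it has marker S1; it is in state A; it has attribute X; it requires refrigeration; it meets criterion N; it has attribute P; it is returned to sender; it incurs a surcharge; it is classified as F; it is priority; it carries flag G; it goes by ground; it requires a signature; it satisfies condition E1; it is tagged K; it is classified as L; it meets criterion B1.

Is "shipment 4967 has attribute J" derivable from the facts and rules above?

Yes

By R1 (it has marker S1, it requires a signature): it is express.
By R3 (it is express, it requires a signature): it is hazmat.
By R5 (it has attribute P, it is tagged K): it goes by air.
By R6 (it is classified as F, it meets criterion N): it is tagged V.
By R8 (it is classified as L, it has attribute X): it carries flag T.
By R12 (it goes by air): it meets criterion U.
By R14 (it is hazmat): it is routed via hub B.
By R18 (it goes by ground, it has marker S1): it meets criterion F1.
By R21 (it requires refrigeration, it is returned to sender): it meets criterion Y1.
By R22 (it incurs a surcharge): it carries flag Z.
By R26 (it meets criterion U): it is in state W.
By R29 (it meets criterion Y1, it is in state A): it satisfies condition M.
By R30 (it is tagged V, it is returned to sender): it is consolidated.
By R31 (it satisfies condition M, it is consolidated, it carries flag T): it is insured.
By R4 (it is insured, it carries flag Z): it is international.
By R9 (it meets criterion F1, it is in state A, it requires a signature): it has marker E.
By R16 (it is international, it has attribute X): it is tagged Y.
By R17 (it has marker E): it is held at customs.
By R15 (it is tagged Y, it is in state W): it is delivered.
By R10 (it is delivered): it is tracked.
By R27 (it is tracked, it requires a signature, it is held at customs): it is in state K1.
By R11 (it is in state K1, it is routed via hub B): it has attribute J.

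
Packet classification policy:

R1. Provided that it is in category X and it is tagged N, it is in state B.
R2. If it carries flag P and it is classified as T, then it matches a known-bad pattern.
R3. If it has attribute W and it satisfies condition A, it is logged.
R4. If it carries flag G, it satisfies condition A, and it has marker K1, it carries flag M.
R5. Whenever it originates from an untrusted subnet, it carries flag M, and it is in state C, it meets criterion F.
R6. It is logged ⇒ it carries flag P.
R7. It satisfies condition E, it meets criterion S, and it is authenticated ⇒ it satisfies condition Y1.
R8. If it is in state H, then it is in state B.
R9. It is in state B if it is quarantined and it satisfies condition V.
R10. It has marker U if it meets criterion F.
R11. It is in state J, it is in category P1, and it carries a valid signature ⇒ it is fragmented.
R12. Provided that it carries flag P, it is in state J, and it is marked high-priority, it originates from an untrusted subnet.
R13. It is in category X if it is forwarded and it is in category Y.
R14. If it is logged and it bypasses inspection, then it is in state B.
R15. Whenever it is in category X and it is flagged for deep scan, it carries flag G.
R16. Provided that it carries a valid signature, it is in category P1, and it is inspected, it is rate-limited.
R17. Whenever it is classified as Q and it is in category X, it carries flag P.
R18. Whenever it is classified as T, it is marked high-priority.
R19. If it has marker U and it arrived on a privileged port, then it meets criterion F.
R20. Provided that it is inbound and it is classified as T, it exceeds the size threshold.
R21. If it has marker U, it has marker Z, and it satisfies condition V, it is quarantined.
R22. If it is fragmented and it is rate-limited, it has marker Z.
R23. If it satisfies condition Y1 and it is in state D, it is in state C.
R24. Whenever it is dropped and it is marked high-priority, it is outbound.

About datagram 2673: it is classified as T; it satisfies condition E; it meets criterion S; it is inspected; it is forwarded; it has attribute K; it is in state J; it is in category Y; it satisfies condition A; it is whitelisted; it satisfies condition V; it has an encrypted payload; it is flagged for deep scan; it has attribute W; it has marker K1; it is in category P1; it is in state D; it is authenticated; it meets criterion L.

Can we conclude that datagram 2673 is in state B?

No

Forward chaining from the given facts derives: is logged, carries flag P, satisfies condition Y1, is in category X, carries flag G, is marked high-priority, is in state C, matches a known-bad pattern, carries flag M, originates from an untrusted subnet, meets criterion F, has marker U.
Rules concluding "it is in state B": R1 needs "it is tagged N"; R8 needs "it is in state H"; R9 needs "it is quarantined"; R14 needs "it bypasses inspection" — none of these are established.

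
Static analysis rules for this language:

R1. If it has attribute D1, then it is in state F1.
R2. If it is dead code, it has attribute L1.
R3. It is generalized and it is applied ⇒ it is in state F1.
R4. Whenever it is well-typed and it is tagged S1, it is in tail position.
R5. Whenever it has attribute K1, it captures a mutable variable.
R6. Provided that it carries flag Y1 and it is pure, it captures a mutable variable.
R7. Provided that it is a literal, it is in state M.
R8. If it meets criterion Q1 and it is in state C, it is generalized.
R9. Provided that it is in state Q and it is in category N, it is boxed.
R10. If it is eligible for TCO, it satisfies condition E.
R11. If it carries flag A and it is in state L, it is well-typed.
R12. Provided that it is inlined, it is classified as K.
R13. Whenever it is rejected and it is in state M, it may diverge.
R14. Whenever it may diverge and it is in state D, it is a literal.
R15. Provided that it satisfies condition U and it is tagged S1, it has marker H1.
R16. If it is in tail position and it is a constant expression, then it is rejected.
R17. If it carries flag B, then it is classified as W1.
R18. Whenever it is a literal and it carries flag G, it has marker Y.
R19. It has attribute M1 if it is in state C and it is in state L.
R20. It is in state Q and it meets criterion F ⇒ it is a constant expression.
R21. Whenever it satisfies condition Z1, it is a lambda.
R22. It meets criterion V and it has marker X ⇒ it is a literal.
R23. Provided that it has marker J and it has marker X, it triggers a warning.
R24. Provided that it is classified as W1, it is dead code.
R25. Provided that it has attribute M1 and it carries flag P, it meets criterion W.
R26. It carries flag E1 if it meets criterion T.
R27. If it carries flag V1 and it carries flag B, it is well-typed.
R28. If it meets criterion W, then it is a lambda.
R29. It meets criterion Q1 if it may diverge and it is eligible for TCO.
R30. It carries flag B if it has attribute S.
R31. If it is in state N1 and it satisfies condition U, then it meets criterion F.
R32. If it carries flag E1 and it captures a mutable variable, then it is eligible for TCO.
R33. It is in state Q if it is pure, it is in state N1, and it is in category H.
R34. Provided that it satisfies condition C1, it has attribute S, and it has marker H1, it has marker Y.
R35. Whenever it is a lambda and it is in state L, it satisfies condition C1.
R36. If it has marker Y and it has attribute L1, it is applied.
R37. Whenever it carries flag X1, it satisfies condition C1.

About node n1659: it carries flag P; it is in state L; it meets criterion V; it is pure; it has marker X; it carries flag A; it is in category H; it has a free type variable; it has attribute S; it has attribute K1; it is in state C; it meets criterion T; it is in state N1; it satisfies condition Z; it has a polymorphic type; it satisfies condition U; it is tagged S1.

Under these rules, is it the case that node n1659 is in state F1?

By R5 (it has attribute K1): it captures a mutable variable.
By R11 (it carries flag A, it is in state L): it is well-typed.
By R15 (it satisfies condition U, it is tagged S1): it has marker H1.
By R19 (it is in state C, it is in state L): it has attribute M1.
By R22 (it meets criterion V, it has marker X): it is a literal.
By R25 (it has attribute M1, it carries flag P): it meets criterion W.
By R26 (it meets criterion T): it carries flag E1.
By R28 (it meets criterion W): it is a lambda.
By R30 (it has attribute S): it carries flag B.
By R31 (it is in state N1, it satisfies condition U): it meets criterion F.
By R32 (it carries flag E1, it captures a mutable variable): it is eligible for TCO.
By R33 (it is pure, it is in state N1, it is in category H): it is in state Q.
By R35 (it is a lambda, it is in state L): it satisfies condition C1.
By R4 (it is well-typed, it is tagged S1): it is in tail position.
By R7 (it is a literal): it is in state M.
By R17 (it carries flag B): it is classified as W1.
By R20 (it is in state Q, it meets criterion F): it is a constant expression.
By R24 (it is classified as W1): it is dead code.
By R34 (it satisfies condition C1, it has attribute S, it has marker H1): it has marker Y.
By R2 (it is dead code): it has attribute L1.
By R16 (it is in tail position, it is a constant expression): it is rejected.
By R36 (it has marker Y, it has attribute L1): it is applied.
By R13 (it is rejected, it is in state M): it may diverge.
By R29 (it may diverge, it is eligible for TCO): it meets criterion Q1.
By R8 (it meets criterion Q1, it is in state C): it is generalized.
By R3 (it is generalized, it is applied): it is in state F1.

Yes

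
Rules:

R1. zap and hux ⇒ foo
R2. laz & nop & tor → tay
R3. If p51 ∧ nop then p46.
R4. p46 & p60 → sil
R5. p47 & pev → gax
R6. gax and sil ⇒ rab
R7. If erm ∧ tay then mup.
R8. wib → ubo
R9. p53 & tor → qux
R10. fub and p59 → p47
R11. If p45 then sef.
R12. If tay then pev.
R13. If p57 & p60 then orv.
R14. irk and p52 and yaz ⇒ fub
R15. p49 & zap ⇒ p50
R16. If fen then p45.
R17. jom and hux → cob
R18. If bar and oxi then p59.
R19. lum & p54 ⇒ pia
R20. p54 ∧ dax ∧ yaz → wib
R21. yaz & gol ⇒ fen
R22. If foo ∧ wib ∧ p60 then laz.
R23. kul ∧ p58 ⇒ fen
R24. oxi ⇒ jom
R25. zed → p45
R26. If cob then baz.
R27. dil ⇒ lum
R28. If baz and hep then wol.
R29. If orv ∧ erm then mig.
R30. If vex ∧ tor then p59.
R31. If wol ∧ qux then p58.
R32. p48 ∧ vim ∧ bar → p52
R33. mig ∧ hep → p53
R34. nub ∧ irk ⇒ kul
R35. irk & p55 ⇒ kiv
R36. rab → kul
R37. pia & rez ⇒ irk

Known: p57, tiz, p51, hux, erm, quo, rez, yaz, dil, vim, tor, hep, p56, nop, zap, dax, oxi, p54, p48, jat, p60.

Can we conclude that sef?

No

Forward chaining from the given facts derives: foo, p46, sil, orv, wib, laz, jom, lum, mig, p53, tay, mup, ubo, qux, pev, cob, pia, baz, wol, p58, irk.
The only rule concluding sef is R11, which needs p45; that is never established.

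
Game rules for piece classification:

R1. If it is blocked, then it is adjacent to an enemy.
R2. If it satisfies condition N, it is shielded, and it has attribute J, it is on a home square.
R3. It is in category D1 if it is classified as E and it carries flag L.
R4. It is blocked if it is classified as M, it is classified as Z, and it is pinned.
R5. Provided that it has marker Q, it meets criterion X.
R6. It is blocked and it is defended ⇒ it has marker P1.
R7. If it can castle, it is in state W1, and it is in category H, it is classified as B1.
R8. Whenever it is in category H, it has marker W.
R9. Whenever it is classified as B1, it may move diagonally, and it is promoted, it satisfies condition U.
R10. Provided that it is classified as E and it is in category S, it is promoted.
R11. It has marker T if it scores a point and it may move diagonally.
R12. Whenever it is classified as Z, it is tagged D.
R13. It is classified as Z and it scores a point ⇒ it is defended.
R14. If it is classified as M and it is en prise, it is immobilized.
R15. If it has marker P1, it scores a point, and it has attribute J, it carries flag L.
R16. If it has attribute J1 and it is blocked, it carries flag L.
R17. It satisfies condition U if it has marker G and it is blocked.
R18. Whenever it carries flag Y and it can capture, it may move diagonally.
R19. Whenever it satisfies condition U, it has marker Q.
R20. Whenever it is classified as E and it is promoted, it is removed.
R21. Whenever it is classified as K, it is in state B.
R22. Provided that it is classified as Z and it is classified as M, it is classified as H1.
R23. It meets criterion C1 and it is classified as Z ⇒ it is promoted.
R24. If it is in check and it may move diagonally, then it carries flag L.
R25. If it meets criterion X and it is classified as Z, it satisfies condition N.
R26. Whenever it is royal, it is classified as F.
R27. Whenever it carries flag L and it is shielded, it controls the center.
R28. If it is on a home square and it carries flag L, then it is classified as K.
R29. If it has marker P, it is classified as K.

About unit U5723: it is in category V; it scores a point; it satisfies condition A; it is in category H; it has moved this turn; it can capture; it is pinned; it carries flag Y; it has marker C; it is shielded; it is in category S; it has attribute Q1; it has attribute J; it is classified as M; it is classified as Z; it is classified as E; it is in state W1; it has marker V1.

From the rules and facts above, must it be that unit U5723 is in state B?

Forward chaining from the given facts derives: is blocked, has marker W, is promoted, is tagged D, is defended, may move diagonally, is removed, is classified as H1, is adjacent to an enemy, has marker P1, has marker T, carries flag L, controls the center, is in category D1.
The only rule concluding "it is in state B" is R21, which needs "it is classified as K"; that is never established.

No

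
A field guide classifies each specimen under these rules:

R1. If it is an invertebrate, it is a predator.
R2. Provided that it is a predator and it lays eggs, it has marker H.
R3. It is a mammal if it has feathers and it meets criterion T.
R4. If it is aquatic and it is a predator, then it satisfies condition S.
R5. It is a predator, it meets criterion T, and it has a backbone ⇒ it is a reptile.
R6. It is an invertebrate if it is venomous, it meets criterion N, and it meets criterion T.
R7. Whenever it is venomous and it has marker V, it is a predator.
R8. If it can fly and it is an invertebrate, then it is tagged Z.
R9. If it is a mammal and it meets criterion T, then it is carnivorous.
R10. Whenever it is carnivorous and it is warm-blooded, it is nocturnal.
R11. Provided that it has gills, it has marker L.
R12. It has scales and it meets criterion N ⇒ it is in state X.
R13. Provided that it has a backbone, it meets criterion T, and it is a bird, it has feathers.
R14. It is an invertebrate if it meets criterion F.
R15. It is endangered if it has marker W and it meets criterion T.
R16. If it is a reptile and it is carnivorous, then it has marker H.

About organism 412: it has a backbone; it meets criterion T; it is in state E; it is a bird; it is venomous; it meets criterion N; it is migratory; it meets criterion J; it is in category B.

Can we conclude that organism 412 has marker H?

By R6 (it is venomous, it meets criterion N, it meets criterion T): it is an invertebrate.
By R13 (it has a backbone, it meets criterion T, it is a bird): it has feathers.
By R1 (it is an invertebrate): it is a predator.
By R3 (it has feathers, it meets criterion T): it is a mammal.
By R5 (it is a predator, it meets criterion T, it has a backbone): it is a reptile.
By R9 (it is a mammal, it meets criterion T): it is carnivorous.
By R16 (it is a reptile, it is carnivorous): it has marker H.

Yes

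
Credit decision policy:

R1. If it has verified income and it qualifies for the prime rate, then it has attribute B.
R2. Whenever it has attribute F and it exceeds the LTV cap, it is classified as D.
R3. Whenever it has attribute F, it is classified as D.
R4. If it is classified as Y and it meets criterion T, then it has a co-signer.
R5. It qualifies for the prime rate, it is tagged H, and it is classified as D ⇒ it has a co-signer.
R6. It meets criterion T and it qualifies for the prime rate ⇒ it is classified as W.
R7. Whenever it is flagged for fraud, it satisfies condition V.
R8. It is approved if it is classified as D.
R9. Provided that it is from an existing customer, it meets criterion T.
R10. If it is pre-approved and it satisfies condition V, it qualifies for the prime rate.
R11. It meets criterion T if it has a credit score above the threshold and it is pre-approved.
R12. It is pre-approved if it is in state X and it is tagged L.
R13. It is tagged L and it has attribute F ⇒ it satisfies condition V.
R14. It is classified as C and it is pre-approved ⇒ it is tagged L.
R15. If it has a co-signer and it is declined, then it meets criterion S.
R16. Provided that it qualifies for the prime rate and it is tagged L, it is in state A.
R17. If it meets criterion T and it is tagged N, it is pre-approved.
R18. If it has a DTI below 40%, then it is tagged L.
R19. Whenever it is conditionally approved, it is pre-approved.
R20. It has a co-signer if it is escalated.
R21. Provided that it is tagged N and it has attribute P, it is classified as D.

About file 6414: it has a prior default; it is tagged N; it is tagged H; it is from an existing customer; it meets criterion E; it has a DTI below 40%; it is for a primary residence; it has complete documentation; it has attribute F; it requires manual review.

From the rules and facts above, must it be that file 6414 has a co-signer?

By R3 (it has attribute F): it is classified as D.
By R9 (it is from an existing customer): it meets criterion T.
By R17 (it meets criterion T, it is tagged N): it is pre-approved.
By R18 (it has a DTI below 40%): it is tagged L.
By R13 (it is tagged L, it has attribute F): it satisfies condition V.
By R10 (it is pre-approved, it satisfies condition V): it qualifies for the prime rate.
By R5 (it qualifies for the prime rate, it is tagged H, it is classified as D): it has a co-signer.

Yes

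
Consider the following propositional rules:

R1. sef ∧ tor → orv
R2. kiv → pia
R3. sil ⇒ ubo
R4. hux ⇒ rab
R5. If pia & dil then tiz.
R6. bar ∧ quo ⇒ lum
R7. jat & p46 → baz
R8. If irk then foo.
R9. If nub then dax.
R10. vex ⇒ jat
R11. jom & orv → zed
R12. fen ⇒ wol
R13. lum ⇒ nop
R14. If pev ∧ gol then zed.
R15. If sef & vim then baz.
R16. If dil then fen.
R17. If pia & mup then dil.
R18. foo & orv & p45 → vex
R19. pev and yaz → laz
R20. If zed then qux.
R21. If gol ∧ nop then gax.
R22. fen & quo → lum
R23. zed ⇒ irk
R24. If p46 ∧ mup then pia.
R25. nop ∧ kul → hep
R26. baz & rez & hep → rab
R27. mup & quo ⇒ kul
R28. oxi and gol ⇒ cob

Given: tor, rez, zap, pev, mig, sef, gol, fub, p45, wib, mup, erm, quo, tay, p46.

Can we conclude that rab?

Yes

orv  (by R1: sef, tor)
zed  (by R14: pev, gol)
irk  (by R23: zed)
pia  (by R24: p46, mup)
kul  (by R27: mup, quo)
foo  (by R8: irk)
dil  (by R17: pia, mup)
vex  (by R18: foo, orv, p45)
jat  (by R10: vex)
fen  (by R16: dil)
lum  (by R22: fen, quo)
baz  (by R7: jat, p46)
nop  (by R13: lum)
hep  (by R25: nop, kul)
rab  (by R26: baz, rez, hep)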